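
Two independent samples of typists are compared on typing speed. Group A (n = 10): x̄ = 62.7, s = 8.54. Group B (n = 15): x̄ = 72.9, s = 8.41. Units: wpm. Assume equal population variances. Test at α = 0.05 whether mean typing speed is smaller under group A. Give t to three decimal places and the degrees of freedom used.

Let group 1 = group A, group 2 = group B. H0: μ_1 = μ_2; H1: μ_1 < μ_2 (two-sample pooled-variance t-test, left-tailed).
s_p² = [(10−1)·8.54² + (15−1)·8.41²]/(10+15−2) = 71.5903
t = (62.7 − 72.9)/√[71.5903·(1/10 + 1/15)] = -2.953
df = n₁ + n₂ − 2 = 23
p-value = P(T ≤ -2.953) ≈ 0.004
Since p ≈ 0.004 < α = 0.05, reject H0; the evidence is statistically significant.

t = -2.953, df = 23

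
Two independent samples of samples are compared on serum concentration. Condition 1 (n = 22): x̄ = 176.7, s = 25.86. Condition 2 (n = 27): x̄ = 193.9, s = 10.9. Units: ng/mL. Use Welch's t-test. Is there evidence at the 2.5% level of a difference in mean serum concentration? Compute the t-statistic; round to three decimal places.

-2.916

Let group 1 = condition 1, group 2 = condition 2. H0: μ_1 = μ_2; H1: μ_1 ≠ μ_2 (Welch's two-sample t-test, two-sided).
t = (x̄_1 − x̄_2)/√(s_1²/n_1 + s_2²/n_2) = (176.7 − 193.9)/√(25.86²/22 + 10.9²/27) = -2.916
Welch–Satterthwaite df ≈ 27.06
Two-sided p-value ≈ 0.007
Since p ≈ 0.007 < α = 0.025, reject H0; the evidence is statistically significant.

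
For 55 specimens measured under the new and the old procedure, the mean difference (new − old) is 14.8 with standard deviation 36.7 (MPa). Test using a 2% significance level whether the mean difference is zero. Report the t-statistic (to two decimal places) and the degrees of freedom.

H0: μ_d = 0; H1: μ_d ≠ 0 (paired t-test on the differences, two-sided).
t = d̄/(s_d/√n) = 14.8/(36.7/√55) = 2.99
df = n − 1 = 54
Two-sided p-value ≈ 0.004
Since p ≈ 0.004 < α = 0.02, reject H0; the evidence is statistically significant.

t = 2.99, df = 54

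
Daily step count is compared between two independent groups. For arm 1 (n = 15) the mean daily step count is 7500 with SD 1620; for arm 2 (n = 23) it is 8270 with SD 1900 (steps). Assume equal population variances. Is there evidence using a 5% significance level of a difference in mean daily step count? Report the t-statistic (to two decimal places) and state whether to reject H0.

Let group 1 = arm 1, group 2 = arm 2. H0: μ_1 = μ_2; H1: μ_1 ≠ μ_2 (two-sample pooled-variance t-test, two-sided).
s_p² = [(15−1)·1620² + (23−1)·1900²]/(15+23−2) = 3226710
t = (7500 − 8270)/√[3226710·(1/15 + 1/23)] = -1.29
df = n₁ + n₂ − 2 = 36
Two-sided p-value ≈ 0.205
Since p ≈ 0.205 > α = 0.05, fail to reject H0; the data do not provide sufficient evidence against H0.

t = -1.29; fail to reject H0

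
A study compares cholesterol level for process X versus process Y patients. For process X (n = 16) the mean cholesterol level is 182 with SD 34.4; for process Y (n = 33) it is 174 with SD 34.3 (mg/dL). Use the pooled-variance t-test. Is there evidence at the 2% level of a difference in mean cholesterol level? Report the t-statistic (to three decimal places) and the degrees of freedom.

t = 0.765, df = 47

Let group 1 = process X, group 2 = process Y. H0: μ_1 = μ_2; H1: μ_1 ≠ μ_2 (two-sample pooled-variance t-test, two-sided).
s_p² = [(16−1)·34.4² + (33−1)·34.3²]/(16+33−2) = 1178.68
t = (182 − 174)/√[1178.68·(1/16 + 1/33)] = 0.765
df = n₁ + n₂ − 2 = 47
Two-sided p-value ≈ 0.448
Since p ≈ 0.448 > α = 0.02, fail to reject H0; the evidence is not statistically significant.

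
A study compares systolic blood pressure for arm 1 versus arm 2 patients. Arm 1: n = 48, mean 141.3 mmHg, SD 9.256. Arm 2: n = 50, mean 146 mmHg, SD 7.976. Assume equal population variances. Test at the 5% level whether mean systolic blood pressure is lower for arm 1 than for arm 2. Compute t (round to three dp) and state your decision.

Let group 1 = arm 1, group 2 = arm 2. H0: μ_1 = μ_2; H1: μ_1 < μ_2 (two-sample pooled-variance t-test, left-tailed).
s_p² = [(48−1)·9.256² + (50−1)·7.976²]/(48+50−2) = 74.4153
t = (141.3 − 146)/√[74.4153·(1/48 + 1/50)] = -2.696
df = n₁ + n₂ − 2 = 96
p-value = P(T ≤ -2.696) ≈ 0.004
Since p ≈ 0.004 < α = 0.05, reject H0; the evidence is statistically significant.

t = -2.696; reject H0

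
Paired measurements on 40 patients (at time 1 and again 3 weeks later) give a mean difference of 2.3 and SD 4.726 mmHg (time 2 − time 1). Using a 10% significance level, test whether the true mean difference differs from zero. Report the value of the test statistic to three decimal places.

H0: μ_d = 0; H1: μ_d ≠ 0 (paired t-test on the differences, two-sided).
t = d̄/(s_d/√n) = 2.3/(4.726/√40) = 3.078
df = n − 1 = 39
Two-sided p-value ≈ 0.0038
Since p ≈ 0.0038 < α = 0.1, reject H0; the data support H1.

3.078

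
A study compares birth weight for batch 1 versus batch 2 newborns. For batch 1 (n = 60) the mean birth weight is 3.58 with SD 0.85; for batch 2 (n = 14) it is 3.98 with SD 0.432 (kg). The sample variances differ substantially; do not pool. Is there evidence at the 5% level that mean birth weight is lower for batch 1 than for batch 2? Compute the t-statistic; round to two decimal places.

-2.51

Let group 1 = batch 1, group 2 = batch 2. H0: μ_1 = μ_2; H1: μ_1 < μ_2 (Welch's two-sample t-test, left-tailed).
t = (x̄_1 − x̄_2)/√(s_1²/n_1 + s_2²/n_2) = (3.58 − 3.98)/√(0.85²/60 + 0.432²/14) = -2.51
Welch–Satterthwaite df ≈ 39.92
p-value = P(T ≤ -2.51) ≈ 0.0081
Since p ≈ 0.0081 < α = 0.05, reject H0; the data support H1.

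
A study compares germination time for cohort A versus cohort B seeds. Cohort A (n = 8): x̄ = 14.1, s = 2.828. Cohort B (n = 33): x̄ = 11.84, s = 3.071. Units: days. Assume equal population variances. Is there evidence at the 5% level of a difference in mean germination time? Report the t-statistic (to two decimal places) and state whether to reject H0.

Let group 1 = cohort A, group 2 = cohort B. H0: μ_1 = μ_2; H1: μ_1 ≠ μ_2 (two-sample pooled-variance t-test, two-sided).
s_p² = [(8−1)·2.828² + (33−1)·3.071²]/(8+33−2) = 9.17375
t = (14.1 − 11.84)/√[9.17375·(1/8 + 1/33)] = 1.89
df = n₁ + n₂ − 2 = 39
Two-sided p-value ≈ 0.0657
Since p ≈ 0.0657 > α = 0.05, fail to reject H0; the data do not provide sufficient evidence against H0.

t = 1.89; fail to reject H0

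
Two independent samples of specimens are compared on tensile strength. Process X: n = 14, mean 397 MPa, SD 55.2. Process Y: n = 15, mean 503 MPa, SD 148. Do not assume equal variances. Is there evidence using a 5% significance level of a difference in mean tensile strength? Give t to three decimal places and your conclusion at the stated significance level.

Let group 1 = process X, group 2 = process Y. H0: μ_1 = μ_2; H1: μ_1 ≠ μ_2 (Welch's two-sample t-test, two-sided).
t = (x̄_1 − x̄_2)/√(s_1²/n_1 + s_2²/n_2) = (397 − 503)/√(55.2²/14 + 148²/15) = -2.588
Welch–Satterthwaite df ≈ 18.05
Two-sided p-value ≈ 0.0185
Since p ≈ 0.0185 < α = 0.05, reject H0; the data support H1.

t = -2.588; reject H0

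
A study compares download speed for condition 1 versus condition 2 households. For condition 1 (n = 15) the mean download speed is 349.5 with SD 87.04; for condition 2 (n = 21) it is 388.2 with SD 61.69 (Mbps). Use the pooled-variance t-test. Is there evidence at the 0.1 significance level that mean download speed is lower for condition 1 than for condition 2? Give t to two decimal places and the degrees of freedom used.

Let group 1 = condition 1, group 2 = condition 2. H0: μ_1 = μ_2; H1: μ_1 < μ_2 (two-sample pooled-variance t-test, left-tailed).
s_p² = [(15−1)·87.04² + (21−1)·61.69²]/(15+21−2) = 5358.13
t = (349.5 − 388.2)/√[5358.13·(1/15 + 1/21)] = -1.56
df = n₁ + n₂ − 2 = 34
p-value = P(T ≤ -1.56) ≈ 0.0636
Since p ≈ 0.0636 < α = 0.1, reject H0; the evidence is statistically significant.

t = -1.56, df = 34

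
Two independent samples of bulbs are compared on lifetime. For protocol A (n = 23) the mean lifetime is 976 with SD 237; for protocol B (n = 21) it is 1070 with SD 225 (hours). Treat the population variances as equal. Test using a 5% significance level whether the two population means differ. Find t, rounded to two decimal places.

Let group 1 = protocol A, group 2 = protocol B. H0: μ_1 = μ_2; H1: μ_1 ≠ μ_2 (two-sample pooled-variance t-test, two-sided).
s_p² = [(23−1)·237² + (21−1)·225²]/(23+21−2) = 53529
t = (976 − 1070)/√[53529·(1/23 + 1/21)] = -1.35
df = n₁ + n₂ − 2 = 42
Two-sided p-value ≈ 0.185
Since p ≈ 0.185 > α = 0.05, fail to reject H0; the evidence is not statistically significant.

-1.35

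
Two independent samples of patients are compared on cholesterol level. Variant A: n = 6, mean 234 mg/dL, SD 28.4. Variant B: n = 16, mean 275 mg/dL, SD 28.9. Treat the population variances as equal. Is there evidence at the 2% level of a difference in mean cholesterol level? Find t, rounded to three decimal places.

Let group 1 = variant A, group 2 = variant B. H0: μ_1 = μ_2; H1: μ_1 ≠ μ_2 (two-sample pooled-variance t-test, two-sided).
s_p² = [(6−1)·28.4² + (16−1)·28.9²]/(6+16−2) = 828.048
t = (234 − 275)/√[828.048·(1/6 + 1/16)] = -2.976
df = n₁ + n₂ − 2 = 20
Two-sided p-value ≈ 0.0075
Since p ≈ 0.0075 < α = 0.02, reject H0; the data support H1.

-2.976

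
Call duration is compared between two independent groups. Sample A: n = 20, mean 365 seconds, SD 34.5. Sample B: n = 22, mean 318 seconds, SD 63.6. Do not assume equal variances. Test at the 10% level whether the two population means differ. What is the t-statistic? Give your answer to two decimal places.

3.01

Let group 1 = sample A, group 2 = sample B. H0: μ_1 = μ_2; H1: μ_1 ≠ μ_2 (Welch's two-sample t-test, two-sided).
t = (x̄_1 − x̄_2)/√(s_1²/n_1 + s_2²/n_2) = (365 − 318)/√(34.5²/20 + 63.6²/22) = 3.01
Welch–Satterthwaite df ≈ 32.98
Two-sided p-value ≈ 0.0049
Since p ≈ 0.0049 < α = 0.1, reject H0; the data support H1.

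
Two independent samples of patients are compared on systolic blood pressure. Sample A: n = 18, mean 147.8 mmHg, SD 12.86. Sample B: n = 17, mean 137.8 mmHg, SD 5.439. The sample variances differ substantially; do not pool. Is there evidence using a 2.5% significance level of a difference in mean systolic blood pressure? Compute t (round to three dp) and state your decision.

Let group 1 = sample A, group 2 = sample B. H0: μ_1 = μ_2; H1: μ_1 ≠ μ_2 (Welch's two-sample t-test, two-sided).
t = (x̄_1 − x̄_2)/√(s_1²/n_1 + s_2²/n_2) = (147.8 − 137.8)/√(12.86²/18 + 5.439²/17) = 3.025
Welch–Satterthwaite df ≈ 23.17
Two-sided p-value ≈ 0.0060
Since p ≈ 0.0060 < α = 0.025, reject H0; the evidence is statistically significant.

t = 3.025; reject H0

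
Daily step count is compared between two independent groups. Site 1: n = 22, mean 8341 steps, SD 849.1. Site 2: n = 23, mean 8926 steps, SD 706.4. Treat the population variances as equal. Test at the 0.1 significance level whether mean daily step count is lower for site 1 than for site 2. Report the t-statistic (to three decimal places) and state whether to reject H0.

t = -2.517; reject H0

Let group 1 = site 1, group 2 = site 2. H0: μ_1 = μ_2; H1: μ_1 < μ_2 (two-sample pooled-variance t-test, left-tailed).
s_p² = [(22−1)·849.1² + (23−1)·706.4²]/(22+23−2) = 607405
t = (8341 − 8926)/√[607405·(1/22 + 1/23)] = -2.517
df = n₁ + n₂ − 2 = 43
p-value = P(T ≤ -2.517) ≈ 0.008
Since p ≈ 0.008 < α = 0.1, reject H0; the data support H1.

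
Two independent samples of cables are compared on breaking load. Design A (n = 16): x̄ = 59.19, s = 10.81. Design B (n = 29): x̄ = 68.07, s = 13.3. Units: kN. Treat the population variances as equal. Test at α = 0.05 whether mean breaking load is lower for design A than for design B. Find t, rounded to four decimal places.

Let group 1 = design A, group 2 = design B. H0: μ_1 = μ_2; H1: μ_1 < μ_2 (two-sample pooled-variance t-test, left-tailed).
s_p² = [(16−1)·10.81² + (29−1)·13.3²]/(16+29−2) = 155.948
t = (59.19 − 68.07)/√[155.948·(1/16 + 1/29)] = -2.2834
df = n₁ + n₂ − 2 = 43
p-value = P(T ≤ -2.2834) ≈ 0.014
Since p ≈ 0.014 < α = 0.05, reject H0; the evidence is statistically significant.

-2.2834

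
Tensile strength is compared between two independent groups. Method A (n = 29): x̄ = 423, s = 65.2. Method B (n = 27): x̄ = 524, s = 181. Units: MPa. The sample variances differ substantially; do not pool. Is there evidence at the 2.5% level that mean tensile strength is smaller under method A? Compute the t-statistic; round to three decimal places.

Let group 1 = method A, group 2 = method B. H0: μ_1 = μ_2; H1: μ_1 < μ_2 (Welch's two-sample t-test, left-tailed).
t = (x̄_1 − x̄_2)/√(s_1²/n_1 + s_2²/n_2) = (423 − 524)/√(65.2²/29 + 181²/27) = -2.739
Welch–Satterthwaite df ≈ 32.22
p-value = P(T ≤ -2.739) ≈ 0.005
Since p ≈ 0.005 < α = 0.025, reject H0; the data support H1.

-2.739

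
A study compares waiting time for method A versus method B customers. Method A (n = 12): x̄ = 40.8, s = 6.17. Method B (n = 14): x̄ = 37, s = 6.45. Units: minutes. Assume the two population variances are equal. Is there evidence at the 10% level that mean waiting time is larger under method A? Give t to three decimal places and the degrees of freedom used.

t = 1.528, df = 24

Let group 1 = method A, group 2 = method B. H0: μ_1 = μ_2; H1: μ_1 > μ_2 (two-sample pooled-variance t-test, right-tailed).
s_p² = [(12−1)·6.17² + (14−1)·6.45²]/(12+14−2) = 39.9829
t = (40.8 − 37)/√[39.9829·(1/12 + 1/14)] = 1.528
df = n₁ + n₂ − 2 = 24
p-value = P(T ≥ 1.528) ≈ 0.0698
Since p ≈ 0.0698 < α = 0.1, reject H0; the data support H1.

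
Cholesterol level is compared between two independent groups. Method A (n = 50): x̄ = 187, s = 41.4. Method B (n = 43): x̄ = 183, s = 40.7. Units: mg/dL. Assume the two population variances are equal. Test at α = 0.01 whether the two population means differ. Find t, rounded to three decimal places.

0.468

Let group 1 = method A, group 2 = method B. H0: μ_1 = μ_2; H1: μ_1 ≠ μ_2 (two-sample pooled-variance t-test, two-sided).
s_p² = [(50−1)·41.4² + (43−1)·40.7²]/(50+43−2) = 1687.44
t = (187 − 183)/√[1687.44·(1/50 + 1/43)] = 0.468
df = n₁ + n₂ − 2 = 91
Two-sided p-value ≈ 0.6408
Since p ≈ 0.6408 > α = 0.01, fail to reject H0; the data do not provide sufficient evidence against H0.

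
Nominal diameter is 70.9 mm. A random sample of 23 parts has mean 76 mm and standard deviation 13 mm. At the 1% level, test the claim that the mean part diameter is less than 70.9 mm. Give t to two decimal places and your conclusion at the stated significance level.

t = 1.88; fail to reject H0

H0: μ = 70.9; H1: μ < 70.9 (one-sample t-test, left-tailed).
t = (x̄ − μ₀)/(s/√n) = (76 − 70.9)/(13/√23) = 1.88
df = n − 1 = 22
p-value = P(T ≤ 1.88) ≈ 0.9634
Since p ≈ 0.9634 > α = 0.01, fail to reject H0; the evidence is not statistically significant.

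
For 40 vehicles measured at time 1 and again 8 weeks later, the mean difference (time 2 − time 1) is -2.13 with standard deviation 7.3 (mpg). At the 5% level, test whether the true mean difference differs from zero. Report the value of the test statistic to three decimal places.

-1.845

H0: μ_d = 0; H1: μ_d ≠ 0 (paired t-test on the differences, two-sided).
t = d̄/(s_d/√n) = -2.13/(7.3/√40) = -1.845
df = n − 1 = 39
Two-sided p-value ≈ 0.0726
Since p ≈ 0.0726 > α = 0.05, fail to reject H0; the data do not provide sufficient evidence against H0.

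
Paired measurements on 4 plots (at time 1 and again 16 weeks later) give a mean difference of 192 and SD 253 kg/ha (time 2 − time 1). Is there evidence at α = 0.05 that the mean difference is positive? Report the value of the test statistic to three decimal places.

1.518

H0: μ_d = 0; H1: μ_d > 0 (paired t-test on the differences, right-tailed).
t = d̄/(s_d/√n) = 192/(253/√4) = 1.518
df = n − 1 = 3
p-value = P(T ≥ 1.518) ≈ 0.1132
Since p ≈ 0.1132 > α = 0.05, fail to reject H0; the evidence is not statistically significant.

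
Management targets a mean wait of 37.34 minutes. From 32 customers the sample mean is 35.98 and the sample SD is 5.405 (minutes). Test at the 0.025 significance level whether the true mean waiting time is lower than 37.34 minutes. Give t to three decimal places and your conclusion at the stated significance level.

t = -1.423; fail to reject H0

H0: μ = 37.34; H1: μ < 37.34 (one-sample t-test, left-tailed).
t = (x̄ − μ₀)/(s/√n) = (35.98 − 37.34)/(5.405/√32) = -1.423
df = n − 1 = 31
p-value = P(T ≤ -1.423) ≈ 0.0823
Since p ≈ 0.0823 > α = 0.025, fail to reject H0; the evidence is not statistically significant.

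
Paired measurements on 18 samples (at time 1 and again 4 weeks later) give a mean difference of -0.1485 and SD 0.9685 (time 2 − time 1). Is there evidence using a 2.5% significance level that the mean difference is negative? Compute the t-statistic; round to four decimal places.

-0.6505

H0: μ_d = 0; H1: μ_d < 0 (paired t-test on the differences, left-tailed).
t = d̄/(s_d/√n) = -0.1485/(0.9685/√18) = -0.6505
df = n − 1 = 17
p-value = P(T ≤ -0.6505) ≈ 0.262
Since p ≈ 0.262 > α = 0.025, fail to reject H0; the data do not provide sufficient evidence against H0.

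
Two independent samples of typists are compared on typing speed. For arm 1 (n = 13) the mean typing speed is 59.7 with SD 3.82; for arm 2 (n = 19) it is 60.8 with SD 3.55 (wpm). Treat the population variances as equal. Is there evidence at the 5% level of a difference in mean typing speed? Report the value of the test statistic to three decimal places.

Let group 1 = arm 1, group 2 = arm 2. H0: μ_1 = μ_2; H1: μ_1 ≠ μ_2 (two-sample pooled-variance t-test, two-sided).
s_p² = [(13−1)·3.82² + (19−1)·3.55²]/(13+19−2) = 13.3985
t = (59.7 − 60.8)/√[13.3985·(1/13 + 1/19)] = -0.835
df = n₁ + n₂ − 2 = 30
Two-sided p-value ≈ 0.4104
Since p ≈ 0.4104 > α = 0.05, fail to reject H0; the data do not provide sufficient evidence against H0.

-0.835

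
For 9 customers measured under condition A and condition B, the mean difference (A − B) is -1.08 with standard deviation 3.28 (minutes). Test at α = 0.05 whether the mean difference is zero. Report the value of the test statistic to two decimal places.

H0: μ_d = 0; H1: μ_d ≠ 0 (paired t-test on the differences, two-sided).
t = d̄/(s_d/√n) = -1.08/(3.28/√9) = -0.99
df = n − 1 = 8
Two-sided p-value ≈ 0.3522
Since p ≈ 0.3522 > α = 0.05, fail to reject H0; the evidence is not statistically significant.

-0.99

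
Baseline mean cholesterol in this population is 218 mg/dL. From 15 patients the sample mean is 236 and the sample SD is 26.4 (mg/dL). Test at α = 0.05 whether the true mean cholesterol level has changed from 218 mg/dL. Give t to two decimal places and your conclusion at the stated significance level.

t = 2.64; reject H0

H0: μ = 218; H1: μ ≠ 218 (one-sample t-test, two-sided).
t = (x̄ − μ₀)/(s/√n) = (236 − 218)/(26.4/√15) = 2.64
df = n − 1 = 14
Two-sided p-value ≈ 0.019
Since p ≈ 0.019 < α = 0.05, reject H0; the evidence is statistically significant.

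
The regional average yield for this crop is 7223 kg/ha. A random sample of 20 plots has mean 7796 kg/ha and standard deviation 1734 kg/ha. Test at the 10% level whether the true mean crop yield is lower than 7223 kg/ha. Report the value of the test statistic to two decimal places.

H0: μ = 7223; H1: μ < 7223 (one-sample t-test, left-tailed).
t = (x̄ − μ₀)/(s/√n) = (7796 − 7223)/(1734/√20) = 1.48
df = n − 1 = 19
p-value = P(T ≤ 1.48) ≈ 0.9221
Since p ≈ 0.9221 > α = 0.1, fail to reject H0; the data do not provide sufficient evidence against H0.

1.48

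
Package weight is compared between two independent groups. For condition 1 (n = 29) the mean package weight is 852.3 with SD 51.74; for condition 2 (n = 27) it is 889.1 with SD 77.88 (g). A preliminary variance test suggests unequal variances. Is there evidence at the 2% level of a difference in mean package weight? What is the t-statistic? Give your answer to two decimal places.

-2.07

Let group 1 = condition 1, group 2 = condition 2. H0: μ_1 = μ_2; H1: μ_1 ≠ μ_2 (Welch's two-sample t-test, two-sided).
t = (x̄_1 − x̄_2)/√(s_1²/n_1 + s_2²/n_2) = (852.3 − 889.1)/√(51.74²/29 + 77.88²/27) = -2.07
Welch–Satterthwaite df ≈ 44.74
Two-sided p-value ≈ 0.0445
Since p ≈ 0.0445 > α = 0.02, fail to reject H0; the data do not provide sufficient evidence against H0.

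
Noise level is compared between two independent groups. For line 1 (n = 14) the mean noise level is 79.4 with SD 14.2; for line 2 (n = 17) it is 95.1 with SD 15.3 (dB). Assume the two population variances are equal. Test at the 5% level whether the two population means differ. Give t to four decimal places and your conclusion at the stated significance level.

t = -2.9359; reject H0

Let group 1 = line 1, group 2 = line 2. H0: μ_1 = μ_2; H1: μ_1 ≠ μ_2 (two-sample pooled-variance t-test, two-sided).
s_p² = [(14−1)·14.2² + (17−1)·15.3²]/(14+17−2) = 219.543
t = (79.4 − 95.1)/√[219.543·(1/14 + 1/17)] = -2.9359
df = n₁ + n₂ − 2 = 29
Two-sided p-value ≈ 0.0064
Since p ≈ 0.0064 < α = 0.05, reject H0; the evidence is statistically significant.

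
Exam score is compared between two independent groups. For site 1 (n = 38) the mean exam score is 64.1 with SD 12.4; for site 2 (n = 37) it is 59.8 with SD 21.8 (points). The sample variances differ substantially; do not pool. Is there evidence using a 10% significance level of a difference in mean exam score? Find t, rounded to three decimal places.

Let group 1 = site 1, group 2 = site 2. H0: μ_1 = μ_2; H1: μ_1 ≠ μ_2 (Welch's two-sample t-test, two-sided).
t = (x̄_1 − x̄_2)/√(s_1²/n_1 + s_2²/n_2) = (64.1 − 59.8)/√(12.4²/38 + 21.8²/37) = 1.046
Welch–Satterthwaite df ≈ 56.77
Two-sided p-value ≈ 0.300
Since p ≈ 0.300 > α = 0.1, fail to reject H0; the evidence is not statistically significant.

1.046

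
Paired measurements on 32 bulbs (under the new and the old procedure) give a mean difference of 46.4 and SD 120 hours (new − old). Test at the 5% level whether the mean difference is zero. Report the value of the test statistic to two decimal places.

H0: μ_d = 0; H1: μ_d ≠ 0 (paired t-test on the differences, two-sided).
t = d̄/(s_d/√n) = 46.4/(120/√32) = 2.19
df = n − 1 = 31
Two-sided p-value ≈ 0.0364
Since p ≈ 0.0364 < α = 0.05, reject H0; the evidence is statistically significant.

2.19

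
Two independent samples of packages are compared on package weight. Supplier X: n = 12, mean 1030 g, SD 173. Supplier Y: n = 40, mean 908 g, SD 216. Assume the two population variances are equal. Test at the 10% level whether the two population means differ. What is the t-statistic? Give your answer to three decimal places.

1.788

Let group 1 = supplier X, group 2 = supplier Y. H0: μ_1 = μ_2; H1: μ_1 ≠ μ_2 (two-sample pooled-variance t-test, two-sided).
s_p² = [(12−1)·173² + (40−1)·216²]/(12+40−2) = 42976.1
t = (1030 − 908)/√[42976.1·(1/12 + 1/40)] = 1.788
df = n₁ + n₂ − 2 = 50
Two-sided p-value ≈ 0.080
Since p ≈ 0.080 < α = 0.1, reject H0; the evidence is statistically significant.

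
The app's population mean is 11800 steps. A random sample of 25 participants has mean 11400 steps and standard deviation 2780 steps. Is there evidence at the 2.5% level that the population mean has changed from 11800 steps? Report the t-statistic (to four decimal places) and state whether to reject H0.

t = -0.7194; fail to reject H0

H0: μ = 11800; H1: μ ≠ 11800 (one-sample t-test, two-sided).
t = (x̄ − μ₀)/(s/√n) = (11400 − 11800)/(2780/√25) = -0.7194
df = n − 1 = 24
Two-sided p-value ≈ 0.479
Since p ≈ 0.479 > α = 0.025, fail to reject H0; the evidence is not statistically significant.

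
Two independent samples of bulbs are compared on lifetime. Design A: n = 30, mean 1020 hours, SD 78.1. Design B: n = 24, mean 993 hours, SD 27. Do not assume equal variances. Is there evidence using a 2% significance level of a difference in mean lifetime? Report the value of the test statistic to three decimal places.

Let group 1 = design A, group 2 = design B. H0: μ_1 = μ_2; H1: μ_1 ≠ μ_2 (Welch's two-sample t-test, two-sided).
t = (x̄_1 − x̄_2)/√(s_1²/n_1 + s_2²/n_2) = (1020 − 993)/√(78.1²/30 + 27²/24) = 1.766
Welch–Satterthwaite df ≈ 37.26
Two-sided p-value ≈ 0.086
Since p ≈ 0.086 > α = 0.02, fail to reject H0; the evidence is not statistically significant.

1.766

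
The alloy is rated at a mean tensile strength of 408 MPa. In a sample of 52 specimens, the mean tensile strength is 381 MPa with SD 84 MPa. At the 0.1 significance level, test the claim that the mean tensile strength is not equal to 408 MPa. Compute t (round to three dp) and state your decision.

H0: μ = 408; H1: μ ≠ 408 (one-sample t-test, two-sided).
t = (x̄ − μ₀)/(s/√n) = (381 − 408)/(84/√52) = -2.318
df = n − 1 = 51
Two-sided p-value ≈ 0.0245
Since p ≈ 0.0245 < α = 0.1, reject H0; the evidence is statistically significant.

t = -2.318; reject H0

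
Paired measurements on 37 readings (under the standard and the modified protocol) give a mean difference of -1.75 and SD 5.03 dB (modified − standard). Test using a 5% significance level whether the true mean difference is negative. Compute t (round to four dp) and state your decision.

H0: μ_d = 0; H1: μ_d < 0 (paired t-test on the differences, left-tailed).
t = d̄/(s_d/√n) = -1.75/(5.03/√37) = -2.1163
df = n − 1 = 36
p-value = P(T ≤ -2.1163) ≈ 0.0207
Since p ≈ 0.0207 < α = 0.05, reject H0; the data support H1.

t = -2.1163; reject H0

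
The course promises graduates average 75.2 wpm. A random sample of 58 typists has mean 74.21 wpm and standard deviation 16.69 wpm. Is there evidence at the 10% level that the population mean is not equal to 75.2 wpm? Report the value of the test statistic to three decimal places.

-0.452

H0: μ = 75.2; H1: μ ≠ 75.2 (one-sample t-test, two-sided).
t = (x̄ − μ₀)/(s/√n) = (74.21 − 75.2)/(16.69/√58) = -0.452
df = n − 1 = 57
Two-sided p-value ≈ 0.6532
Since p ≈ 0.6532 > α = 0.1, fail to reject H0; the evidence is not statistically significant.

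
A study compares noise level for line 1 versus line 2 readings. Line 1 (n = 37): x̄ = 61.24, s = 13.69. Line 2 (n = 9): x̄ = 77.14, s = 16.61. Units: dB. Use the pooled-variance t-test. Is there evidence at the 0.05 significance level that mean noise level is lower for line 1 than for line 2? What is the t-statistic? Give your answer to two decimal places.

-3.00

Let group 1 = line 1, group 2 = line 2. H0: μ_1 = μ_2; H1: μ_1 < μ_2 (two-sample pooled-variance t-test, left-tailed).
s_p² = [(37−1)·13.69² + (9−1)·16.61²]/(37+9−2) = 203.503
t = (61.24 − 77.14)/√[203.503·(1/37 + 1/9)] = -3.00
df = n₁ + n₂ − 2 = 44
p-value = P(T ≤ -3.00) ≈ 0.002
Since p ≈ 0.002 < α = 0.05, reject H0; the evidence is statistically significant.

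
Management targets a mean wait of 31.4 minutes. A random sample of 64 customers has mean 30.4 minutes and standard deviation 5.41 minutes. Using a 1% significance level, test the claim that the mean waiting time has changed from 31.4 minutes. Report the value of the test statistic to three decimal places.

H0: μ = 31.4; H1: μ ≠ 31.4 (one-sample t-test, two-sided).
t = (x̄ − μ₀)/(s/√n) = (30.4 − 31.4)/(5.41/√64) = -1.479
df = n − 1 = 63
Two-sided p-value ≈ 0.1442
Since p ≈ 0.1442 > α = 0.01, fail to reject H0; the evidence is not statistically significant.

-1.479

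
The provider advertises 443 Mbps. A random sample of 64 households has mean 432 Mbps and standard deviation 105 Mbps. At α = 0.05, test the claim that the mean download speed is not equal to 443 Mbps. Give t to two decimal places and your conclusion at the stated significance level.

t = -0.84; fail to reject H0

H0: μ = 443; H1: μ ≠ 443 (one-sample t-test, two-sided).
t = (x̄ − μ₀)/(s/√n) = (432 − 443)/(105/√64) = -0.84
df = n − 1 = 63
Two-sided p-value ≈ 0.405
Since p ≈ 0.405 > α = 0.05, fail to reject H0; the data do not provide sufficient evidence against H0.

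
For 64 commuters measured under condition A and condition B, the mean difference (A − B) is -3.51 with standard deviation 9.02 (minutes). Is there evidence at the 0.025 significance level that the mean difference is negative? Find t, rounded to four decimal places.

H0: μ_d = 0; H1: μ_d < 0 (paired t-test on the differences, left-tailed).
t = d̄/(s_d/√n) = -3.51/(9.02/√64) = -3.1131
df = n − 1 = 63
p-value = P(T ≤ -3.1131) ≈ 0.001
Since p ≈ 0.001 < α = 0.025, reject H0; the evidence is statistically significant.

-3.1131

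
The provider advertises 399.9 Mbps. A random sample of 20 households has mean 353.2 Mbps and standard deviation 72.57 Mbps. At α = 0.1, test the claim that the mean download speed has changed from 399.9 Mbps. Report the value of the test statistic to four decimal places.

-2.8779

H0: μ = 399.9; H1: μ ≠ 399.9 (one-sample t-test, two-sided).
t = (x̄ − μ₀)/(s/√n) = (353.2 − 399.9)/(72.57/√20) = -2.8779
df = n − 1 = 19
Two-sided p-value ≈ 0.0096
Since p ≈ 0.0096 < α = 0.1, reject H0; the data support H1.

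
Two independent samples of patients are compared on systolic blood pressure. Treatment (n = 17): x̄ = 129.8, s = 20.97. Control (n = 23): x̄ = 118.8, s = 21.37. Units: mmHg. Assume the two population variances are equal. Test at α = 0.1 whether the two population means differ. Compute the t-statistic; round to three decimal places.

1.622

Let group 1 = treatment, group 2 = control. H0: μ_1 = μ_2; H1: μ_1 ≠ μ_2 (two-sample pooled-variance t-test, two-sided).
s_p² = [(17−1)·20.97² + (23−1)·21.37²]/(17+23−2) = 449.546
t = (129.8 − 118.8)/√[449.546·(1/17 + 1/23)] = 1.622
df = n₁ + n₂ − 2 = 38
Two-sided p-value ≈ 0.113
Since p ≈ 0.113 > α = 0.1, fail to reject H0; the evidence is not statistically significant.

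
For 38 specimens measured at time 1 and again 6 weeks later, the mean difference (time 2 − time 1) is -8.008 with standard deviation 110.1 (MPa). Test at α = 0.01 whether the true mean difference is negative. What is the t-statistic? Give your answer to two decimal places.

H0: μ_d = 0; H1: μ_d < 0 (paired t-test on the differences, left-tailed).
t = d̄/(s_d/√n) = -8.008/(110.1/√38) = -0.45
df = n − 1 = 37
p-value = P(T ≤ -0.45) ≈ 0.3283
Since p ≈ 0.3283 > α = 0.01, fail to reject H0; the evidence is not statistically significant.

-0.45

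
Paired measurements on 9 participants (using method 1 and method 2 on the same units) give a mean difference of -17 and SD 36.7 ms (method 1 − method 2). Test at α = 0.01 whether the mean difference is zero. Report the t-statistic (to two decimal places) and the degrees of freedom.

H0: μ_d = 0; H1: μ_d ≠ 0 (paired t-test on the differences, two-sided).
t = d̄/(s_d/√n) = -17/(36.7/√9) = -1.39
df = n − 1 = 8
Two-sided p-value ≈ 0.202
Since p ≈ 0.202 > α = 0.01, fail to reject H0; the evidence is not statistically significant.

t = -1.39, df = 8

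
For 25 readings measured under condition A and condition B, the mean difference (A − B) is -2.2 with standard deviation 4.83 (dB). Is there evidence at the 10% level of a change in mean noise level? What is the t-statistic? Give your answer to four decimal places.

H0: μ_d = 0; H1: μ_d ≠ 0 (paired t-test on the differences, two-sided).
t = d̄/(s_d/√n) = -2.2/(4.83/√25) = -2.2774
df = n − 1 = 24
Two-sided p-value ≈ 0.0320
Since p ≈ 0.0320 < α = 0.1, reject H0; the data support H1.

-2.2774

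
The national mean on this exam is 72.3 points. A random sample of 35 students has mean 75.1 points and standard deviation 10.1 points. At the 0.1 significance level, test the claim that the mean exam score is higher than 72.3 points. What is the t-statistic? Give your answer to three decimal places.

H0: μ = 72.3; H1: μ > 72.3 (one-sample t-test, right-tailed).
t = (x̄ − μ₀)/(s/√n) = (75.1 − 72.3)/(10.1/√35) = 1.640
df = n − 1 = 34
p-value = P(T ≥ 1.640) ≈ 0.0551
Since p ≈ 0.0551 < α = 0.1, reject H0; the data support H1.

1.640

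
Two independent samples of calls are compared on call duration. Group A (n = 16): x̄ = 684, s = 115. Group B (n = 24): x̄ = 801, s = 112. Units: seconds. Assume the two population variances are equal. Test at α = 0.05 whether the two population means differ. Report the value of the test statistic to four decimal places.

Let group 1 = group A, group 2 = group B. H0: μ_1 = μ_2; H1: μ_1 ≠ μ_2 (two-sample pooled-variance t-test, two-sided).
s_p² = [(16−1)·115² + (24−1)·112²]/(16+24−2) = 12812.8
t = (684 − 801)/√[12812.8·(1/16 + 1/24)] = -3.2026
df = n₁ + n₂ − 2 = 38
Two-sided p-value ≈ 0.003
Since p ≈ 0.003 < α = 0.05, reject H0; the evidence is statistically significant.

-3.2026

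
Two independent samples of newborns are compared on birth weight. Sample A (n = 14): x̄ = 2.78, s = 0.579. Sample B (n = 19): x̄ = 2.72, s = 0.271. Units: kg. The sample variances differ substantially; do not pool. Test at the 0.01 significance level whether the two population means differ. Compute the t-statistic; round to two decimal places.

0.36

Let group 1 = sample A, group 2 = sample B. H0: μ_1 = μ_2; H1: μ_1 ≠ μ_2 (Welch's two-sample t-test, two-sided).
t = (x̄_1 − x̄_2)/√(s_1²/n_1 + s_2²/n_2) = (2.78 − 2.72)/√(0.579²/14 + 0.271²/19) = 0.36
Welch–Satterthwaite df ≈ 17.21
Two-sided p-value ≈ 0.723
Since p ≈ 0.723 > α = 0.01, fail to reject H0; the data do not provide sufficient evidence against H0.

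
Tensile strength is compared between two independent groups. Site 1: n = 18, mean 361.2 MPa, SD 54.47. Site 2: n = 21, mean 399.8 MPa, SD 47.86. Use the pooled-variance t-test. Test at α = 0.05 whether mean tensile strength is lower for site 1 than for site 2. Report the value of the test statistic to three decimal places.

-2.356

Let group 1 = site 1, group 2 = site 2. H0: μ_1 = μ_2; H1: μ_1 < μ_2 (two-sample pooled-variance t-test, left-tailed).
s_p² = [(18−1)·54.47² + (21−1)·47.86²]/(18+21−2) = 2601.36
t = (361.2 − 399.8)/√[2601.36·(1/18 + 1/21)] = -2.356
df = n₁ + n₂ − 2 = 37
p-value = P(T ≤ -2.356) ≈ 0.0119
Since p ≈ 0.0119 < α = 0.05, reject H0; the data support H1.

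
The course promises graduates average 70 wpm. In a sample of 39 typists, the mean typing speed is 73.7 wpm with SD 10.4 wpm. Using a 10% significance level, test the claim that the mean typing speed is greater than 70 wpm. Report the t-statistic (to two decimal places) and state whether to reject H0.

H0: μ = 70; H1: μ > 70 (one-sample t-test, right-tailed).
t = (x̄ − μ₀)/(s/√n) = (73.7 − 70)/(10.4/√39) = 2.22
df = n − 1 = 38
p-value = P(T ≥ 2.22) ≈ 0.016
Since p ≈ 0.016 < α = 0.1, reject H0; the data support H1.

t = 2.22; reject H0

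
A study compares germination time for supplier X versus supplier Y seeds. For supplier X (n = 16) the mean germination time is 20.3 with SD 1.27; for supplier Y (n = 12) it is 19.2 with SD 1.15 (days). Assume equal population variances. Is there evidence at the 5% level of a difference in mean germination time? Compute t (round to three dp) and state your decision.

t = 2.360; reject H0

Let group 1 = supplier X, group 2 = supplier Y. H0: μ_1 = μ_2; H1: μ_1 ≠ μ_2 (two-sample pooled-variance t-test, two-sided).
s_p² = [(16−1)·1.27² + (12−1)·1.15²]/(16+12−2) = 1.49004
t = (20.3 − 19.2)/√[1.49004·(1/16 + 1/12)] = 2.360
df = n₁ + n₂ − 2 = 26
Two-sided p-value ≈ 0.0261
Since p ≈ 0.0261 < α = 0.05, reject H0; the evidence is statistically significant.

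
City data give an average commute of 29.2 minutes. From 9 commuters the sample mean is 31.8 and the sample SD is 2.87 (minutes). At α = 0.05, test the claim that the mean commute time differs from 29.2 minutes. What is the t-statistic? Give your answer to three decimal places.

2.718

H0: μ = 29.2; H1: μ ≠ 29.2 (one-sample t-test, two-sided).
t = (x̄ − μ₀)/(s/√n) = (31.8 − 29.2)/(2.87/√9) = 2.718
df = n − 1 = 8
Two-sided p-value ≈ 0.0263
Since p ≈ 0.0263 < α = 0.05, reject H0; the data support H1.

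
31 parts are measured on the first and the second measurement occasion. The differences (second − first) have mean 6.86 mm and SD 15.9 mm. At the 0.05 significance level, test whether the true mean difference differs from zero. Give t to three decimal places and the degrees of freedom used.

H0: μ_d = 0; H1: μ_d ≠ 0 (paired t-test on the differences, two-sided).
t = d̄/(s_d/√n) = 6.86/(15.9/√31) = 2.402
df = n − 1 = 30
Two-sided p-value ≈ 0.0227
Since p ≈ 0.0227 < α = 0.05, reject H0; the data support H1.

t = 2.402, df = 30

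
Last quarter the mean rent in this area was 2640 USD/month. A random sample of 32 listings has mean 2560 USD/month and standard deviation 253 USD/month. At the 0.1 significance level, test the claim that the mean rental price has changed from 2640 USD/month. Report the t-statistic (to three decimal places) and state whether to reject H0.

H0: μ = 2640; H1: μ ≠ 2640 (one-sample t-test, two-sided).
t = (x̄ − μ₀)/(s/√n) = (2560 − 2640)/(253/√32) = -1.789
df = n − 1 = 31
Two-sided p-value ≈ 0.0834
Since p ≈ 0.0834 < α = 0.1, reject H0; the data support H1.

t = -1.789; reject H0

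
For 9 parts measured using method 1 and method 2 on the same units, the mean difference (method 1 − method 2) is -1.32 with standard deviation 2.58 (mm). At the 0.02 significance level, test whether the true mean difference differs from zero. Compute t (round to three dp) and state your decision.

H0: μ_d = 0; H1: μ_d ≠ 0 (paired t-test on the differences, two-sided).
t = d̄/(s_d/√n) = -1.32/(2.58/√9) = -1.535
df = n − 1 = 8
Two-sided p-value ≈ 0.163
Since p ≈ 0.163 > α = 0.02, fail to reject H0; the evidence is not statistically significant.

t = -1.535; fail to reject H0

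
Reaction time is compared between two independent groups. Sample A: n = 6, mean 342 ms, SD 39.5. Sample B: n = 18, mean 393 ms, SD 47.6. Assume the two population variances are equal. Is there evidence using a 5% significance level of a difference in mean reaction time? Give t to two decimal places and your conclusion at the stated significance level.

Let group 1 = sample A, group 2 = sample B. H0: μ_1 = μ_2; H1: μ_1 ≠ μ_2 (two-sample pooled-variance t-test, two-sided).
s_p² = [(6−1)·39.5² + (18−1)·47.6²]/(6+18−2) = 2105.42
t = (342 − 393)/√[2105.42·(1/6 + 1/18)] = -2.36
df = n₁ + n₂ − 2 = 22
Two-sided p-value ≈ 0.0277
Since p ≈ 0.0277 < α = 0.05, reject H0; the data support H1.

t = -2.36; reject H0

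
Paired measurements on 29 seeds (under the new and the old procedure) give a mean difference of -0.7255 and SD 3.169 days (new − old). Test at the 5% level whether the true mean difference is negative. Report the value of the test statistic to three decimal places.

H0: μ_d = 0; H1: μ_d < 0 (paired t-test on the differences, left-tailed).
t = d̄/(s_d/√n) = -0.7255/(3.169/√29) = -1.233
df = n − 1 = 28
p-value = P(T ≤ -1.233) ≈ 0.114
Since p ≈ 0.114 > α = 0.05, fail to reject H0; the evidence is not statistically significant.

-1.233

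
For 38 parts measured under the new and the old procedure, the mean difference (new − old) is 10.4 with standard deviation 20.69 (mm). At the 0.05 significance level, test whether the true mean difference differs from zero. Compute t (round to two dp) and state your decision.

H0: μ_d = 0; H1: μ_d ≠ 0 (paired t-test on the differences, two-sided).
t = d̄/(s_d/√n) = 10.4/(20.69/√38) = 3.10
df = n − 1 = 37
Two-sided p-value ≈ 0.004
Since p ≈ 0.004 < α = 0.05, reject H0; the data support H1.

t = 3.10; reject H0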